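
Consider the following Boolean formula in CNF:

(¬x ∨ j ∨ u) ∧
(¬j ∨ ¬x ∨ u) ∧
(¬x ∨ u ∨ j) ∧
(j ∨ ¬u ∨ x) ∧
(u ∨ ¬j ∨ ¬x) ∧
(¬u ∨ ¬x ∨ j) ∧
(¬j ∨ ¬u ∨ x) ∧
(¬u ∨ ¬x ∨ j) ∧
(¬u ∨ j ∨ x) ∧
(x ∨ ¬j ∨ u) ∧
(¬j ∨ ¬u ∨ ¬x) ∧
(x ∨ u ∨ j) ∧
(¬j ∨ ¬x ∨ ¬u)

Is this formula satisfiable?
No

No, the formula is not satisfiable.

No assignment of truth values to the variables can make all 13 clauses true simultaneously.

The formula is UNSAT (unsatisfiable).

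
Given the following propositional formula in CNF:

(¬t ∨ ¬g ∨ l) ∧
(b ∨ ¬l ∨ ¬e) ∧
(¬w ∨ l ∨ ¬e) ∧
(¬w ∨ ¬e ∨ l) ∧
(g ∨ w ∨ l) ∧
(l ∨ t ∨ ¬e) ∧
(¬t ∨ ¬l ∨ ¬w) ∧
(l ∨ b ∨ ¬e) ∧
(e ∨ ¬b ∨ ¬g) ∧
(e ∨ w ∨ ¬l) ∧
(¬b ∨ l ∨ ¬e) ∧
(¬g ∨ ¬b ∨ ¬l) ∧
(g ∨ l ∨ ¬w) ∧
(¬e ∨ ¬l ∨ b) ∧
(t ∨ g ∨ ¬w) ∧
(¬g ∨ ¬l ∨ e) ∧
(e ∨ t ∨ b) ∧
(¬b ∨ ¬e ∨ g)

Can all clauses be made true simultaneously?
No

No, the formula is not satisfiable.

No assignment of truth values to the variables can make all 18 clauses true simultaneously.

The formula is UNSAT (unsatisfiable).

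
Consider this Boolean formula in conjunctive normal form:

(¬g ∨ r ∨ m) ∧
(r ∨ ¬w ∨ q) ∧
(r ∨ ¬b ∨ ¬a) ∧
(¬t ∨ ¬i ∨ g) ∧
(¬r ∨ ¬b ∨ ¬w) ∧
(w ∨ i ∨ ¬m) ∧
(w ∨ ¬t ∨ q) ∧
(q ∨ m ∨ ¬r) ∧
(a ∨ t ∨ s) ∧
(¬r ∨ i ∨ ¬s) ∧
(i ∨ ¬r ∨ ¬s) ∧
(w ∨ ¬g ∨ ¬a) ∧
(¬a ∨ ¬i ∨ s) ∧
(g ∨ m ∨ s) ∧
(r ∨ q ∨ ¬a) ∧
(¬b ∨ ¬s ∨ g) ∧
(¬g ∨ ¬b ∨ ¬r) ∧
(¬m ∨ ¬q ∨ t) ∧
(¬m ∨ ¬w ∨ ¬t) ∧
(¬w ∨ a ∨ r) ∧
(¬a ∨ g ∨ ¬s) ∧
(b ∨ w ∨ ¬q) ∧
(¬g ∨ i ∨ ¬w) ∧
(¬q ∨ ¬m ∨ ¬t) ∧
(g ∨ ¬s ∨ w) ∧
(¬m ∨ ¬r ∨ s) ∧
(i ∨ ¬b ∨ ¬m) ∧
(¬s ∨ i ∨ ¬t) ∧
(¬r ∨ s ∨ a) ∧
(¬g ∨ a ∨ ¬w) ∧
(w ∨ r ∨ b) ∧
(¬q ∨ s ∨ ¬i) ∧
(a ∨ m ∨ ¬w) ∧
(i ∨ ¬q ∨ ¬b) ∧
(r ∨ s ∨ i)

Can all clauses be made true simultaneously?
Yes

Yes, the formula is satisfiable.

One satisfying assignment is: m=True, i=True, t=False, g=False, q=False, a=False, b=False, r=True, w=True, s=True

Verification: With this assignment, all 35 clauses evaluate to true.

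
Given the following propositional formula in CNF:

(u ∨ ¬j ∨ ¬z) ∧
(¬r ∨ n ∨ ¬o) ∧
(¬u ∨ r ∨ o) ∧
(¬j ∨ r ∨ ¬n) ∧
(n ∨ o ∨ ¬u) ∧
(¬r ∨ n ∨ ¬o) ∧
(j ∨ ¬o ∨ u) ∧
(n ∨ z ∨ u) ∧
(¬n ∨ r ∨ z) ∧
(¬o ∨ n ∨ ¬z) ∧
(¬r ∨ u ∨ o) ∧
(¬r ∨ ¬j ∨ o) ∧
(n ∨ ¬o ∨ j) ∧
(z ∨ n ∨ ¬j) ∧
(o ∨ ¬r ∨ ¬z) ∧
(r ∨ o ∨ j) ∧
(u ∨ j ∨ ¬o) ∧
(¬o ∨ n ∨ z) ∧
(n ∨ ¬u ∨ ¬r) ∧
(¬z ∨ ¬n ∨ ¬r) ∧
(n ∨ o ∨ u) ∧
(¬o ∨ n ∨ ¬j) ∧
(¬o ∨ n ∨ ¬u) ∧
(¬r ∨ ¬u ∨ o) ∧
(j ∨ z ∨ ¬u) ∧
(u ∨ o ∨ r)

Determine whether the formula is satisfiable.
Yes

Yes, the formula is satisfiable.

One satisfying assignment is: j=True, u=True, o=True, z=False, n=True, r=True

Verification: With this assignment, all 26 clauses evaluate to true.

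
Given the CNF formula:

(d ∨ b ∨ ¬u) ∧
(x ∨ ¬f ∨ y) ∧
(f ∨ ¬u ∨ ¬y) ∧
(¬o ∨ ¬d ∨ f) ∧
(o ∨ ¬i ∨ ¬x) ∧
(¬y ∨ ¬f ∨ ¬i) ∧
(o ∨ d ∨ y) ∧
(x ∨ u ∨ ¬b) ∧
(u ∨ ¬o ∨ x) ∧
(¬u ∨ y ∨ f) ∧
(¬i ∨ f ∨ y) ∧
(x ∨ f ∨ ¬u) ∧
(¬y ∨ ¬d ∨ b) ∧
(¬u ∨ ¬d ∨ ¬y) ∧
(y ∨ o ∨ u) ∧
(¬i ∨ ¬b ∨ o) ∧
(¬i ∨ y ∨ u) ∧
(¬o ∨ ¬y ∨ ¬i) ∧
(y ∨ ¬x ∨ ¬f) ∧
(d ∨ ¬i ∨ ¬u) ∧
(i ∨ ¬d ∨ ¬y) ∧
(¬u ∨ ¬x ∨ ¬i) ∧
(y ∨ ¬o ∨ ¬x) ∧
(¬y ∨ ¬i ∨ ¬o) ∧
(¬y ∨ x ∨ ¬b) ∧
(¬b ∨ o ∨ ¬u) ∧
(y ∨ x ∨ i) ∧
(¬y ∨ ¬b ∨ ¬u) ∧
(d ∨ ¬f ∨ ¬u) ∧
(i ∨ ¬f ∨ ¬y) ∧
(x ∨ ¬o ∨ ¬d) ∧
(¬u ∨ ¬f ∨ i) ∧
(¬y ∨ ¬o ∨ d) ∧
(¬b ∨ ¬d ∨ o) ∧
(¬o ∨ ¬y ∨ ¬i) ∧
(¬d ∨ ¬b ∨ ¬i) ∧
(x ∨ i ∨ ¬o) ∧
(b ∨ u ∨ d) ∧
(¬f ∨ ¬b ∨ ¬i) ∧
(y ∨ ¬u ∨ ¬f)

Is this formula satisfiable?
Yes

Yes, the formula is satisfiable.

One satisfying assignment is: i=False, x=True, y=True, f=False, d=False, u=False, o=False, b=True

Verification: With this assignment, all 40 clauses evaluate to true.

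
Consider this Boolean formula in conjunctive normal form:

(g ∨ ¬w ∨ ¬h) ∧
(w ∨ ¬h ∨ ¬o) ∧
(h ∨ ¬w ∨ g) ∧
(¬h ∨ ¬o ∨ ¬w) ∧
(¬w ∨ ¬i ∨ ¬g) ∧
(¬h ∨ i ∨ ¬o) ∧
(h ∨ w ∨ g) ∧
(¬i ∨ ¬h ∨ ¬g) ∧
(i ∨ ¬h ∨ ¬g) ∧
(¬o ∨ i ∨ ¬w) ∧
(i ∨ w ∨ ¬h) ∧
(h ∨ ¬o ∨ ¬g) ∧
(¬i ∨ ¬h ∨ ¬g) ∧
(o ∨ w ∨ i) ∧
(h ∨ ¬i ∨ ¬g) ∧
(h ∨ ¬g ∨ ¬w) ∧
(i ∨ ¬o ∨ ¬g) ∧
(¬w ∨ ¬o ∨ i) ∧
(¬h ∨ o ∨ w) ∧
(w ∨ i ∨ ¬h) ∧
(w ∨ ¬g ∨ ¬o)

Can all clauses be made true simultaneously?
No

No, the formula is not satisfiable.

No assignment of truth values to the variables can make all 21 clauses true simultaneously.

The formula is UNSAT (unsatisfiable).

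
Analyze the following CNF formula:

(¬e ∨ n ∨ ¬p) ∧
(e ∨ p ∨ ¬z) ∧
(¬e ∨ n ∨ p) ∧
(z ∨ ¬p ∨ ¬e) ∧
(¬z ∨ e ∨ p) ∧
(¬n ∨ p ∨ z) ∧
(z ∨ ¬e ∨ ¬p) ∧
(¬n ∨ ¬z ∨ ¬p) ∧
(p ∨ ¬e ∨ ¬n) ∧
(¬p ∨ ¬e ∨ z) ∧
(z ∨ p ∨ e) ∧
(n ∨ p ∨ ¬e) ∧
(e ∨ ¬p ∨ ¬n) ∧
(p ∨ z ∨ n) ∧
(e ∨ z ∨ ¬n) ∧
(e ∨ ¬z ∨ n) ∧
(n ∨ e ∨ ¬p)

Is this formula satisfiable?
No

No, the formula is not satisfiable.

No assignment of truth values to the variables can make all 17 clauses true simultaneously.

The formula is UNSAT (unsatisfiable).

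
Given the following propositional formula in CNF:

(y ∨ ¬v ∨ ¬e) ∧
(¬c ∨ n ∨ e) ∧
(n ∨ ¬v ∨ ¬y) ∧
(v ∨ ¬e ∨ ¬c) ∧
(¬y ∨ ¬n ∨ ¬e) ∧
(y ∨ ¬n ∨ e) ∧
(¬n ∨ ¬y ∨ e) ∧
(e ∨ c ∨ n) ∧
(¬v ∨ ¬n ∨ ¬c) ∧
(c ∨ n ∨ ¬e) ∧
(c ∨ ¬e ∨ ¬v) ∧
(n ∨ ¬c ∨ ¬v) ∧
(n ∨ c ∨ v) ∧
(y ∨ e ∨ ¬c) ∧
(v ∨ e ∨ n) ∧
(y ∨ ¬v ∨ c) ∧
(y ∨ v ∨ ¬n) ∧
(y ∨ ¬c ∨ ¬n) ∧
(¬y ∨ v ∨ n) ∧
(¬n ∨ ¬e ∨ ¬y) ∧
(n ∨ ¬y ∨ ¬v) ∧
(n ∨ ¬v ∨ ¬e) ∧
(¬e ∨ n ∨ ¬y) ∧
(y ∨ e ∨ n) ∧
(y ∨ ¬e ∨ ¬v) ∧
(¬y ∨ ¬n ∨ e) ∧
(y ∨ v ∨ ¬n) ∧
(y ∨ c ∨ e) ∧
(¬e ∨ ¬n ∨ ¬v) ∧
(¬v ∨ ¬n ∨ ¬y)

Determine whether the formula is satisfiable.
No

No, the formula is not satisfiable.

No assignment of truth values to the variables can make all 30 clauses true simultaneously.

The formula is UNSAT (unsatisfiable).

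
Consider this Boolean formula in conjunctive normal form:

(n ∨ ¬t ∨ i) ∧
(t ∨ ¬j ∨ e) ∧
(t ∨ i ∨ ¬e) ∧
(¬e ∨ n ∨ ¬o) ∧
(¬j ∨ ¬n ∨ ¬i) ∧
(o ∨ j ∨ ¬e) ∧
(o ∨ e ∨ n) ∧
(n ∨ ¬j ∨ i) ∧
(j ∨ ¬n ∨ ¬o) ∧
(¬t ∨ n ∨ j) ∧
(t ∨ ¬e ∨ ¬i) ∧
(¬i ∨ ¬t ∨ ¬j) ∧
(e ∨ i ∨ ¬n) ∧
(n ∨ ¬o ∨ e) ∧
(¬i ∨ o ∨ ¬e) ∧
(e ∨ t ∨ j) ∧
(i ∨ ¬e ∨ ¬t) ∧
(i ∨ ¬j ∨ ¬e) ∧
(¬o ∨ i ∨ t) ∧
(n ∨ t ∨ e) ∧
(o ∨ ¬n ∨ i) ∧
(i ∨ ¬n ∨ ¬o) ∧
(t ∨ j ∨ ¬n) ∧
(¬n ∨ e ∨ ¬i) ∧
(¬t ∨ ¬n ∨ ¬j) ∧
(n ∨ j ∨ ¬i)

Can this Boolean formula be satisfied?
No

No, the formula is not satisfiable.

No assignment of truth values to the variables can make all 26 clauses true simultaneously.

The formula is UNSAT (unsatisfiable).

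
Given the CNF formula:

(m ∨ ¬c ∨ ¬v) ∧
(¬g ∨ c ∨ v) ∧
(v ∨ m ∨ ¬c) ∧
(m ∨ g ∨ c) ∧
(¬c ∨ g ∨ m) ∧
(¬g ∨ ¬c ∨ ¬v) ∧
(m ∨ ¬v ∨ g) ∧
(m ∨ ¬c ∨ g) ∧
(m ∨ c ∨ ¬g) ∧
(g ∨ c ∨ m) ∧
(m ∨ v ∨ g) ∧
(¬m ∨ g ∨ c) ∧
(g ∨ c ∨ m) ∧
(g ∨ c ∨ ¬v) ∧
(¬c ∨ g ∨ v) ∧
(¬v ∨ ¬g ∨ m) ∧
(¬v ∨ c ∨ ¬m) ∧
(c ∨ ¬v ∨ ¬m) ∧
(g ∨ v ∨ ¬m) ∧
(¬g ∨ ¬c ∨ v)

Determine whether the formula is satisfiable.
Yes

Yes, the formula is satisfiable.

One satisfying assignment is: c=True, m=True, g=False, v=True

Verification: With this assignment, all 20 clauses evaluate to true.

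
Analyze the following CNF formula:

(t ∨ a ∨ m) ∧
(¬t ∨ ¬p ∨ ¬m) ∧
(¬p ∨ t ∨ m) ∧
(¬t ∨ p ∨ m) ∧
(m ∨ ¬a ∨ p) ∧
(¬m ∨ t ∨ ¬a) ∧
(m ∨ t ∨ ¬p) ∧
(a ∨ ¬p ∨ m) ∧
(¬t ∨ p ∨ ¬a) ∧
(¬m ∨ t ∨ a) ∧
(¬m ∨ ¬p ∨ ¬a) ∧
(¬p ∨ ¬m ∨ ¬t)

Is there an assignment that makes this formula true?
Yes

Yes, the formula is satisfiable.

One satisfying assignment is: m=True, a=False, t=True, p=False

Verification: With this assignment, all 12 clauses evaluate to true.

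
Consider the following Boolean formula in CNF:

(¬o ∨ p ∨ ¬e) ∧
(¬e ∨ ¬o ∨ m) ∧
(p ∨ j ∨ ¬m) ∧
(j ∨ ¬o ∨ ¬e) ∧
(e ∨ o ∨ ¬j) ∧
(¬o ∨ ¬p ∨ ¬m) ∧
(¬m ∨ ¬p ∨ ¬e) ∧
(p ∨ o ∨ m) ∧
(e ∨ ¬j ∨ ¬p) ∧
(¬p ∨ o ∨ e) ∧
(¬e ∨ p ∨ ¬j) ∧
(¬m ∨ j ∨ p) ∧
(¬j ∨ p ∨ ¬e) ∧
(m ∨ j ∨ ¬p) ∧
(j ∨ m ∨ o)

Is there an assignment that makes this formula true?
Yes

Yes, the formula is satisfiable.

One satisfying assignment is: o=True, m=False, j=False, e=False, p=False

Verification: With this assignment, all 15 clauses evaluate to true.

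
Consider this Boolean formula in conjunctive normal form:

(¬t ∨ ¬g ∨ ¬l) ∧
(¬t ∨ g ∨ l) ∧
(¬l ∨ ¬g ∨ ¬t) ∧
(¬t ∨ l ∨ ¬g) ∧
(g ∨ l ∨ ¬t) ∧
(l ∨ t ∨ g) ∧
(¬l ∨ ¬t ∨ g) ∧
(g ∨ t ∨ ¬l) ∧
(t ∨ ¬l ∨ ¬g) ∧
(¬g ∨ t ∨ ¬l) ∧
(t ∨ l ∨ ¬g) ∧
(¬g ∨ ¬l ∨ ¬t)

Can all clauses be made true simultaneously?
No

No, the formula is not satisfiable.

No assignment of truth values to the variables can make all 12 clauses true simultaneously.

The formula is UNSAT (unsatisfiable).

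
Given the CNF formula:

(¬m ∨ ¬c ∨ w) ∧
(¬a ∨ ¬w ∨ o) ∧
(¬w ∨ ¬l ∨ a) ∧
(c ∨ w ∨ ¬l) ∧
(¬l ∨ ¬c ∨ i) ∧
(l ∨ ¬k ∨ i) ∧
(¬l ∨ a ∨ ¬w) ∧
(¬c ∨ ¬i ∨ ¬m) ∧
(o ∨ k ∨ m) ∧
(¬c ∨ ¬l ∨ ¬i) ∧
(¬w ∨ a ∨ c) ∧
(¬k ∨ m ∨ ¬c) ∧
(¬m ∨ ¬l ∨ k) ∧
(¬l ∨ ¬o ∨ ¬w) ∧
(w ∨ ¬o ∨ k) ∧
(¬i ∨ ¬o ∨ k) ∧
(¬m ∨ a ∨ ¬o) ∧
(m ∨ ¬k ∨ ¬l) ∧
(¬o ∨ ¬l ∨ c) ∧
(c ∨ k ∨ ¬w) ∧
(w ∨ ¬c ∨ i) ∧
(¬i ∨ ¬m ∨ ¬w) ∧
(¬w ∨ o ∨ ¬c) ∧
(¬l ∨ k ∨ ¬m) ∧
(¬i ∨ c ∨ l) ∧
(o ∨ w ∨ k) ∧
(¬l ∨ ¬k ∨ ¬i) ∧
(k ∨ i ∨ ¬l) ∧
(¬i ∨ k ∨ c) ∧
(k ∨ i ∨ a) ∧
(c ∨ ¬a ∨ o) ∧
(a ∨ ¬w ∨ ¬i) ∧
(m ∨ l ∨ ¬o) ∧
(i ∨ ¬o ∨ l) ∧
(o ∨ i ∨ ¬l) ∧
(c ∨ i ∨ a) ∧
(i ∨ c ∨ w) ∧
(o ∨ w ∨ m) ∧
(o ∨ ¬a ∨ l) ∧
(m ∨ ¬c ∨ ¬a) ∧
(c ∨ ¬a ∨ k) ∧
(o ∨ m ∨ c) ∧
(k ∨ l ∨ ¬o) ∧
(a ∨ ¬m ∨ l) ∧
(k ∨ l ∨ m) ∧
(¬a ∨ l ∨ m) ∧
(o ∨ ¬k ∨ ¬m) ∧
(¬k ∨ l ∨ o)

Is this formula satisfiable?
No

No, the formula is not satisfiable.

No assignment of truth values to the variables can make all 48 clauses true simultaneously.

The formula is UNSAT (unsatisfiable).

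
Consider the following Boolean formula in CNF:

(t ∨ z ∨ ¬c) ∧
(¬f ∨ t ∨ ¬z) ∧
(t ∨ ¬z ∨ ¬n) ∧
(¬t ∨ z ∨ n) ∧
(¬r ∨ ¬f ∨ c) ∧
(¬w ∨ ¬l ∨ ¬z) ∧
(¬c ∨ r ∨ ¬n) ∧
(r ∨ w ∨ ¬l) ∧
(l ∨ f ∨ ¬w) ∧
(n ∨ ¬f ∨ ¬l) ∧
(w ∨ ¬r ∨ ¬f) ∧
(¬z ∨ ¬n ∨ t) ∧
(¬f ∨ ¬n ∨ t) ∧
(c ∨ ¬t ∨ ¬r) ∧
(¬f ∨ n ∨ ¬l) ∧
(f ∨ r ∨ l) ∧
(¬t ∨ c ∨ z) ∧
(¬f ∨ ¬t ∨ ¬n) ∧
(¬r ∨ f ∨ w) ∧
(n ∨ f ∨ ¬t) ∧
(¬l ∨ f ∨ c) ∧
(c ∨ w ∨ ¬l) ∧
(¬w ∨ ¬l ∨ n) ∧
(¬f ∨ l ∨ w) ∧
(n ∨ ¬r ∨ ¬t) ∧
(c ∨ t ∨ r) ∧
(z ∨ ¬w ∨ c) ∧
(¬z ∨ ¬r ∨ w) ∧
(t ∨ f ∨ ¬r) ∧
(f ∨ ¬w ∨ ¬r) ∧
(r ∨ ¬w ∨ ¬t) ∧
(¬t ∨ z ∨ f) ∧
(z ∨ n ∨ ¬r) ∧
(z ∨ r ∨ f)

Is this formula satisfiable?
No

No, the formula is not satisfiable.

No assignment of truth values to the variables can make all 34 clauses true simultaneously.

The formula is UNSAT (unsatisfiable).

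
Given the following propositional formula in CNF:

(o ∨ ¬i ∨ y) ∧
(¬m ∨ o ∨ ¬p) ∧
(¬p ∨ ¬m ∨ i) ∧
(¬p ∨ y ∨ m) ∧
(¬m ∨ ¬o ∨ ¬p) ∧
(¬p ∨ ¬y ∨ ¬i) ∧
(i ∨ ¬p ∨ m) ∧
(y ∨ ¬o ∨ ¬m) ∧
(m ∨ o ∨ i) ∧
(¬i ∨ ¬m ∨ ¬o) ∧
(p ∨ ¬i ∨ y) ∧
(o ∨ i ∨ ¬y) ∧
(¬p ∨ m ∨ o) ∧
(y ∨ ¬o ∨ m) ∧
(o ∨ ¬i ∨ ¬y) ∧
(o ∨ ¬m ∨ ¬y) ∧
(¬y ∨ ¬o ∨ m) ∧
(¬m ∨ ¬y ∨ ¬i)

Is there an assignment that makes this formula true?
Yes

Yes, the formula is satisfiable.

One satisfying assignment is: m=True, i=False, y=False, o=False, p=False

Verification: With this assignment, all 18 clauses evaluate to true.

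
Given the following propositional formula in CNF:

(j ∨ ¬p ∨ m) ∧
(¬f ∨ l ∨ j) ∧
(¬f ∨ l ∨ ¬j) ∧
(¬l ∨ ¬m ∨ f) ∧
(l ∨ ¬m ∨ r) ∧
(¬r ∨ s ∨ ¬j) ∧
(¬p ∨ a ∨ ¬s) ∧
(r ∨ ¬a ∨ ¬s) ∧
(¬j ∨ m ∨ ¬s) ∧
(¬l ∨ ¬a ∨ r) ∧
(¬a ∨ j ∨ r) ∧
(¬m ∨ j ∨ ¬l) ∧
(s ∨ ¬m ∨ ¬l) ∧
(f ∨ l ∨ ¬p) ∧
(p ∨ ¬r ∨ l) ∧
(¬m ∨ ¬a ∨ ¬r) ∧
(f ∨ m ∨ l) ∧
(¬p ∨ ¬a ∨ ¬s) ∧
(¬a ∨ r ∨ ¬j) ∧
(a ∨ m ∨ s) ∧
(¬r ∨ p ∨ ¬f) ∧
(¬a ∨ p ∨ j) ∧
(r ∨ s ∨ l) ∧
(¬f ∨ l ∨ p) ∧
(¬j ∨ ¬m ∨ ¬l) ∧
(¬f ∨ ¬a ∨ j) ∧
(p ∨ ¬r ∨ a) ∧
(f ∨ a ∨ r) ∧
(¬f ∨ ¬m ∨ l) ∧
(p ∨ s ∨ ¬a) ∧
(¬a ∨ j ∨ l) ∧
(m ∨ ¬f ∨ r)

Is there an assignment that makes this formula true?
No

No, the formula is not satisfiable.

No assignment of truth values to the variables can make all 32 clauses true simultaneously.

The formula is UNSAT (unsatisfiable).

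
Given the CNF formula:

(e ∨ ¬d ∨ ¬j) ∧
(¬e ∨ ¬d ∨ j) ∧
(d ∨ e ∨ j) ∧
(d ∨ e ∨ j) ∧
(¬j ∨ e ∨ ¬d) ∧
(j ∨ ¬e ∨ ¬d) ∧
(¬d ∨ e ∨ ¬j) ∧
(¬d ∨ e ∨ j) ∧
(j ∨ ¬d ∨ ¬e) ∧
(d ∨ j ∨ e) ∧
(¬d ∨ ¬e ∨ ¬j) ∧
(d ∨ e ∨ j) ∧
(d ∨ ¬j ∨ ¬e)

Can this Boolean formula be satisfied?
Yes

Yes, the formula is satisfiable.

One satisfying assignment is: d=False, j=False, e=True

Verification: With this assignment, all 13 clauses evaluate to true.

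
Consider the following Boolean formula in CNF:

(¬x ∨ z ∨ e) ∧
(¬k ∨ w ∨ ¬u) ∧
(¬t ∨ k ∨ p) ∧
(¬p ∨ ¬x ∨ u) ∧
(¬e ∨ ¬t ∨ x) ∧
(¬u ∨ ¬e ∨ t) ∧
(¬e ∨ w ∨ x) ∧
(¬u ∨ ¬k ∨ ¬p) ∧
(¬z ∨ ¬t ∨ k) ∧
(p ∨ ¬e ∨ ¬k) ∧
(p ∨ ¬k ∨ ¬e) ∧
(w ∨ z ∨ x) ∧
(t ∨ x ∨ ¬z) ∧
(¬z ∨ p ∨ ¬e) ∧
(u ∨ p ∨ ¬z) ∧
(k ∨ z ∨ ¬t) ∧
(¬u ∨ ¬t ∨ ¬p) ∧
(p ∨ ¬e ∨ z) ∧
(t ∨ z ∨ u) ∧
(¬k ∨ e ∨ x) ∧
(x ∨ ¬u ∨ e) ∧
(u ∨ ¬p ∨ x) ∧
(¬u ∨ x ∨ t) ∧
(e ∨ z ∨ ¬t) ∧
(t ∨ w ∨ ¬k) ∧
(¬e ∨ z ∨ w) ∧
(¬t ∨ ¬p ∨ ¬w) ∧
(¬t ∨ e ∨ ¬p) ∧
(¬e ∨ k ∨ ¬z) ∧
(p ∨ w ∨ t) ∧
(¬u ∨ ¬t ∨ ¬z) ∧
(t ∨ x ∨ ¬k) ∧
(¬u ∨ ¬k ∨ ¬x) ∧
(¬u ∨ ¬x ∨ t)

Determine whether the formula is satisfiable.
No

No, the formula is not satisfiable.

No assignment of truth values to the variables can make all 34 clauses true simultaneously.

The formula is UNSAT (unsatisfiable).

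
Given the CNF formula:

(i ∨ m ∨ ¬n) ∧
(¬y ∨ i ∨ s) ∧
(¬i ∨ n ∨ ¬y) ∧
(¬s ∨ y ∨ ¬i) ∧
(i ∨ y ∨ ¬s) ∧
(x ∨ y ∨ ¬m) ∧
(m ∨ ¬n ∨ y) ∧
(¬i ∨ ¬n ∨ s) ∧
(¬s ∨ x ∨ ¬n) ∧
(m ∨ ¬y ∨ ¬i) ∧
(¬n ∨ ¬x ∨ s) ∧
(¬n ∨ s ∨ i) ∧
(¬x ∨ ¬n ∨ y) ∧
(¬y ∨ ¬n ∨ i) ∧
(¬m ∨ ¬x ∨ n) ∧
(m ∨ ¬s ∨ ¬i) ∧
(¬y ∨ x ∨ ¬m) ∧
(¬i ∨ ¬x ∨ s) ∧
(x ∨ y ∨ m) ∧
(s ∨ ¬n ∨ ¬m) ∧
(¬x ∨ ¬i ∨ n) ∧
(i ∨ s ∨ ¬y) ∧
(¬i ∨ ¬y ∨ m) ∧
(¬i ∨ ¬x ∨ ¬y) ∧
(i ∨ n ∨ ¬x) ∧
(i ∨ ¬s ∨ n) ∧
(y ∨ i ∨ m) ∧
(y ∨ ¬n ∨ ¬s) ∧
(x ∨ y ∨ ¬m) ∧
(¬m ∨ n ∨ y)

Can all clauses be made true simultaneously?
No

No, the formula is not satisfiable.

No assignment of truth values to the variables can make all 30 clauses true simultaneously.

The formula is UNSAT (unsatisfiable).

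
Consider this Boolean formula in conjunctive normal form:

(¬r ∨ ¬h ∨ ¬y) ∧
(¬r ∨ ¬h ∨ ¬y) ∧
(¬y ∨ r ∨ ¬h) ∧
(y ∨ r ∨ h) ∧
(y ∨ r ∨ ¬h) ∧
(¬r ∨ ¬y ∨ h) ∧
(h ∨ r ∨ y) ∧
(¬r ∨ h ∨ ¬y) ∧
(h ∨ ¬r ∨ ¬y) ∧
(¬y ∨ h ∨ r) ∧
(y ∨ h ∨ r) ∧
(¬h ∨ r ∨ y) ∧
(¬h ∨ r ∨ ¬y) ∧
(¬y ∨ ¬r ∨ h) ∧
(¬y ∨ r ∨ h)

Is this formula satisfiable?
Yes

Yes, the formula is satisfiable.

One satisfying assignment is: y=False, r=True, h=False

Verification: With this assignment, all 15 clauses evaluate to true.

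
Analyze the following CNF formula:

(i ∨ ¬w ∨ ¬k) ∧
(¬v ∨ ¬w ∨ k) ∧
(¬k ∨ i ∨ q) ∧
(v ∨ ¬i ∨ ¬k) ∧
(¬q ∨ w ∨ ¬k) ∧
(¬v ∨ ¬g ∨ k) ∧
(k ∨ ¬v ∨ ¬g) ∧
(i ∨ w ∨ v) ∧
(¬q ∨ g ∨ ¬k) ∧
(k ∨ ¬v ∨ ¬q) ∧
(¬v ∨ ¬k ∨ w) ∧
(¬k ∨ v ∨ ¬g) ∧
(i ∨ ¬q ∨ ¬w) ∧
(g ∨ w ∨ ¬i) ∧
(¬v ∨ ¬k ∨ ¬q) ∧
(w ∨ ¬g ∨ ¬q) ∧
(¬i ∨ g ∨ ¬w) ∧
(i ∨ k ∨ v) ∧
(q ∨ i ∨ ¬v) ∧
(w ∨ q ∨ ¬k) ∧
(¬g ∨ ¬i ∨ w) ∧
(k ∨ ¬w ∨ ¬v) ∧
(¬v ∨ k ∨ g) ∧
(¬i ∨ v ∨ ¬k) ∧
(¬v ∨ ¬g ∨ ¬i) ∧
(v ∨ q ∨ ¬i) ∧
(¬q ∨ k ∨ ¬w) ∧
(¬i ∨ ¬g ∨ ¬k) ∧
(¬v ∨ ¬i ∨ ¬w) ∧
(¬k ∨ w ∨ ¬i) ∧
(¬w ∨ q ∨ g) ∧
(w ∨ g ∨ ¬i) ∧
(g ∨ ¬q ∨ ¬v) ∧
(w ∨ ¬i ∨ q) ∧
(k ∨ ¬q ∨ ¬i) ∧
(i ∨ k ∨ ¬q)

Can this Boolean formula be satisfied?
No

No, the formula is not satisfiable.

No assignment of truth values to the variables can make all 36 clauses true simultaneously.

The formula is UNSAT (unsatisfiable).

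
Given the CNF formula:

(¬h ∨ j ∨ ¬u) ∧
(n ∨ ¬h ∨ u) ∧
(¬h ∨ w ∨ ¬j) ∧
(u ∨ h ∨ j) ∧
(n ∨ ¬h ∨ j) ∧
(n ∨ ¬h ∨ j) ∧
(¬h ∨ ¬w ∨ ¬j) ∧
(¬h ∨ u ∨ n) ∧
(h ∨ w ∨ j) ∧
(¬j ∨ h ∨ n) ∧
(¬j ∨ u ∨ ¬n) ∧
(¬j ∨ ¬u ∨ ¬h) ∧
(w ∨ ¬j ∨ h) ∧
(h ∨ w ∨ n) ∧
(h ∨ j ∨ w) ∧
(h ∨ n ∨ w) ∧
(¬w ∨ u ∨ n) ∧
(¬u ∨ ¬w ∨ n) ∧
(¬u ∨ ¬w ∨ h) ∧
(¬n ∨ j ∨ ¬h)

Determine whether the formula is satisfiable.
No

No, the formula is not satisfiable.

No assignment of truth values to the variables can make all 20 clauses true simultaneously.

The formula is UNSAT (unsatisfiable).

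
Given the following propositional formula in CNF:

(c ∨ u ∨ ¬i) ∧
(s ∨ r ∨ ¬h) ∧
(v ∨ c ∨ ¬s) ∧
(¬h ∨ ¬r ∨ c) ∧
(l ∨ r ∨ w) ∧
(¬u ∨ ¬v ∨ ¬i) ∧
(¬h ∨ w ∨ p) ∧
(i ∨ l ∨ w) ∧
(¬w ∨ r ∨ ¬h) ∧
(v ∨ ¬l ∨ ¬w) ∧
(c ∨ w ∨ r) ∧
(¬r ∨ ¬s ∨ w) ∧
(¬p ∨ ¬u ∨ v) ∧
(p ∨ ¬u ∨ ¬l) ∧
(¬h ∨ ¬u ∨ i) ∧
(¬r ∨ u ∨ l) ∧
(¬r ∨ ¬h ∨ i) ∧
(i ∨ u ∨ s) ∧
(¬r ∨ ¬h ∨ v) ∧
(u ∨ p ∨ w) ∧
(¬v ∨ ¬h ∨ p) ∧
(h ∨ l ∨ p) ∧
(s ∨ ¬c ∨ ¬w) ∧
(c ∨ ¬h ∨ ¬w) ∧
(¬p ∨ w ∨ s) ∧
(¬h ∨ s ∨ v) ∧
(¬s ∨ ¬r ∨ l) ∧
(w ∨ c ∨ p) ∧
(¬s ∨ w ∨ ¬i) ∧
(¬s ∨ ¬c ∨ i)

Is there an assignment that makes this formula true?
Yes

Yes, the formula is satisfiable.

One satisfying assignment is: s=True, h=False, p=True, r=False, v=True, c=False, w=True, l=False, u=False, i=False

Verification: With this assignment, all 30 clauses evaluate to true.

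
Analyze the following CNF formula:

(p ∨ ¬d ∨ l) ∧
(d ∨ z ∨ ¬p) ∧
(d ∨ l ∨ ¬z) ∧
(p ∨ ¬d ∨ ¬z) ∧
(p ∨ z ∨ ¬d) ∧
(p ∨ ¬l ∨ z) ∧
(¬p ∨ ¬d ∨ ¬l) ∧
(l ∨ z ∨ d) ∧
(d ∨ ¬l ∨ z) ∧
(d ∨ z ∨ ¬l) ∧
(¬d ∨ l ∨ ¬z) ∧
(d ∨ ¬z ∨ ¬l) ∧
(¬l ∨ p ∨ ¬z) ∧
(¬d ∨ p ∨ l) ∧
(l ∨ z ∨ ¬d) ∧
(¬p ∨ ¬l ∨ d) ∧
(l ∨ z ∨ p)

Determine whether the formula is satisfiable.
No

No, the formula is not satisfiable.

No assignment of truth values to the variables can make all 17 clauses true simultaneously.

The formula is UNSAT (unsatisfiable).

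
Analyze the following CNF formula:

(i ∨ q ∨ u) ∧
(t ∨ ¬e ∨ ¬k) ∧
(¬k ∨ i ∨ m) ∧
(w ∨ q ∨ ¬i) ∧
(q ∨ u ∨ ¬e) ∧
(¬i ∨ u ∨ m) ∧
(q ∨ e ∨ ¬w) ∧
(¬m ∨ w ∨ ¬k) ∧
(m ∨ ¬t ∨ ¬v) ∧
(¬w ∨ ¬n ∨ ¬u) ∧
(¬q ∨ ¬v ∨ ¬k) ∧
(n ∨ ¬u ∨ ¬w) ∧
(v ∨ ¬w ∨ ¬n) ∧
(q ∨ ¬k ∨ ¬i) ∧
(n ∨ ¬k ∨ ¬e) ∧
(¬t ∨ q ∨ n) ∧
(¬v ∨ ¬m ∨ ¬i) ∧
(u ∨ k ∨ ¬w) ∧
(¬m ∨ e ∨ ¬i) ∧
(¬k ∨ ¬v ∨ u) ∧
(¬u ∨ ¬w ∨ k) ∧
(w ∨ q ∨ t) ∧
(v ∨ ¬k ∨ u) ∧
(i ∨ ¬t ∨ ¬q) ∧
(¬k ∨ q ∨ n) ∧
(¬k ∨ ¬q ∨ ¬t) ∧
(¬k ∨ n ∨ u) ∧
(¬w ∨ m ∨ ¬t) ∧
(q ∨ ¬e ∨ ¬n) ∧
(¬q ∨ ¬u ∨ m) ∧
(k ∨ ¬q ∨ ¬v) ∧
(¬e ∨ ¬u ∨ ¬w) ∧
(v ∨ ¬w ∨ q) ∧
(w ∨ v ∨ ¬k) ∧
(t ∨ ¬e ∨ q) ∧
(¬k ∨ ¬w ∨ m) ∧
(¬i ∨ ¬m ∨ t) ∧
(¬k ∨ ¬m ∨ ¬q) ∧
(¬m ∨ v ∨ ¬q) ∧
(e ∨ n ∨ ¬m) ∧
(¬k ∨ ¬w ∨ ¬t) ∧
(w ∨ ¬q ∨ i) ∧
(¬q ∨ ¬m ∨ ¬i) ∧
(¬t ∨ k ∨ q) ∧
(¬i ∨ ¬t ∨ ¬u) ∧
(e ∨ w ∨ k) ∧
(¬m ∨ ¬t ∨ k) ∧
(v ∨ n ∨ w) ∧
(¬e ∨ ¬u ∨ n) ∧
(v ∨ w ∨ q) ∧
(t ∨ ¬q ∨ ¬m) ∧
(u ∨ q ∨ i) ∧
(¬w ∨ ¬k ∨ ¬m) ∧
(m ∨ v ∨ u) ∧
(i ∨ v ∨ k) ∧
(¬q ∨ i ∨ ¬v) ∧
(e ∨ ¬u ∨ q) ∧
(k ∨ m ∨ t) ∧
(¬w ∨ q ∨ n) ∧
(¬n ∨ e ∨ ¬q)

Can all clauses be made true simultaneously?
No

No, the formula is not satisfiable.

No assignment of truth values to the variables can make all 60 clauses true simultaneously.

The formula is UNSAT (unsatisfiable).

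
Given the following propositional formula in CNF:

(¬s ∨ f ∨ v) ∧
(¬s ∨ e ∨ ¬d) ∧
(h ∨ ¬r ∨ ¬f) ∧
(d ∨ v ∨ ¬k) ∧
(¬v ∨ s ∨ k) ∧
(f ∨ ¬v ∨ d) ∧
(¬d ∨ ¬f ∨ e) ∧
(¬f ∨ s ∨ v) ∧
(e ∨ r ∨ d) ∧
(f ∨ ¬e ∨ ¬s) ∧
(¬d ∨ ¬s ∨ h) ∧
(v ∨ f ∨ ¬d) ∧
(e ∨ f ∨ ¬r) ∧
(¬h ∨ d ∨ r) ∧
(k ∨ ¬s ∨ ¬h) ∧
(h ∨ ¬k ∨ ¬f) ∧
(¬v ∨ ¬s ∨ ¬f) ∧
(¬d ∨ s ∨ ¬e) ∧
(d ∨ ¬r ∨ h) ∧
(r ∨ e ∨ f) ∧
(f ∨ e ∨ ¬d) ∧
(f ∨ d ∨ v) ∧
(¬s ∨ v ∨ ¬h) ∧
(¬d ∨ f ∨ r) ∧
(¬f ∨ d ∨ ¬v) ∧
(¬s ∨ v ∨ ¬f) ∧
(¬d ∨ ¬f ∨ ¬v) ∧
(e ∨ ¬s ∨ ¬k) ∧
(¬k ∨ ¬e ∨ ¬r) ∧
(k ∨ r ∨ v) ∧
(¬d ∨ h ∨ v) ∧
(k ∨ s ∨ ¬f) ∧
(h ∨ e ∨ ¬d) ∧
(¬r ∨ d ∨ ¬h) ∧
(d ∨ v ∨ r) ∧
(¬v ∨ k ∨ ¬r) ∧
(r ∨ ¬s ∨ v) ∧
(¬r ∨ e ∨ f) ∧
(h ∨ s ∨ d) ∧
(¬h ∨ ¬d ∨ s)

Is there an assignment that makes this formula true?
No

No, the formula is not satisfiable.

No assignment of truth values to the variables can make all 40 clauses true simultaneously.

The formula is UNSAT (unsatisfiable).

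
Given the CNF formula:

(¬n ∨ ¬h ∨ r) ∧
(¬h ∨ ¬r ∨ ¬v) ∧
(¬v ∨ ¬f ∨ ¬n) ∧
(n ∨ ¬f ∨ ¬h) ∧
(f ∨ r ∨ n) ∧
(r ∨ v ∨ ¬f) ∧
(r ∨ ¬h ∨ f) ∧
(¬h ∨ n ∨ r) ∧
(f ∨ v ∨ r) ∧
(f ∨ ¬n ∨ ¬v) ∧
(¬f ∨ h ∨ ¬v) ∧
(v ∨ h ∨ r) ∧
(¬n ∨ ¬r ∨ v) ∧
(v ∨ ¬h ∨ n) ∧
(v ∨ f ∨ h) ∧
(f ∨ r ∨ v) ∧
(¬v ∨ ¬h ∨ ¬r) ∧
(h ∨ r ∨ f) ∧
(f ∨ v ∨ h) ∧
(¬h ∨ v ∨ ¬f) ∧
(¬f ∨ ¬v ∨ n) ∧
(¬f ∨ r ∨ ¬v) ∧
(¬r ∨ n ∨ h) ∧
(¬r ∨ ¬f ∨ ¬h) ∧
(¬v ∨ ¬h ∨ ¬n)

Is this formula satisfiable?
No

No, the formula is not satisfiable.

No assignment of truth values to the variables can make all 25 clauses true simultaneously.

The formula is UNSAT (unsatisfiable).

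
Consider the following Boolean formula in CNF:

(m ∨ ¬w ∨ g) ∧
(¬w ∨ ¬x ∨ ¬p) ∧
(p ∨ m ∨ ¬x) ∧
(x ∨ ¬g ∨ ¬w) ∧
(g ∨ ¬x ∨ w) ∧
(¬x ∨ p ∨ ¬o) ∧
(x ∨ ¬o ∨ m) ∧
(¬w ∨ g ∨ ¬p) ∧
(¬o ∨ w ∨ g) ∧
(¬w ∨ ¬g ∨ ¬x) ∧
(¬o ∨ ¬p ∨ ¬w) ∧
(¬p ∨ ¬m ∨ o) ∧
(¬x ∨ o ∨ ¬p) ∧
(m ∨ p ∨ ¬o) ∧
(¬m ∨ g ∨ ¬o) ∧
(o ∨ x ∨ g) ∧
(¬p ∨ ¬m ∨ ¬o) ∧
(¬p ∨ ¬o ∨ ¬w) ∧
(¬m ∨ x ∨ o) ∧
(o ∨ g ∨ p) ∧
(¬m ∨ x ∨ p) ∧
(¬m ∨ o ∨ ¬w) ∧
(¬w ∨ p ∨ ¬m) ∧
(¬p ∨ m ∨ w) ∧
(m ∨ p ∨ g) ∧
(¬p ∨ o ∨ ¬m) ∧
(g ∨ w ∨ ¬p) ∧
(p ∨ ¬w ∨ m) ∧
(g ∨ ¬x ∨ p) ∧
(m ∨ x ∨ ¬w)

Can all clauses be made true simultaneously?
Yes

Yes, the formula is satisfiable.

One satisfying assignment is: w=False, m=False, g=True, p=False, o=False, x=False

Verification: With this assignment, all 30 clauses evaluate to true.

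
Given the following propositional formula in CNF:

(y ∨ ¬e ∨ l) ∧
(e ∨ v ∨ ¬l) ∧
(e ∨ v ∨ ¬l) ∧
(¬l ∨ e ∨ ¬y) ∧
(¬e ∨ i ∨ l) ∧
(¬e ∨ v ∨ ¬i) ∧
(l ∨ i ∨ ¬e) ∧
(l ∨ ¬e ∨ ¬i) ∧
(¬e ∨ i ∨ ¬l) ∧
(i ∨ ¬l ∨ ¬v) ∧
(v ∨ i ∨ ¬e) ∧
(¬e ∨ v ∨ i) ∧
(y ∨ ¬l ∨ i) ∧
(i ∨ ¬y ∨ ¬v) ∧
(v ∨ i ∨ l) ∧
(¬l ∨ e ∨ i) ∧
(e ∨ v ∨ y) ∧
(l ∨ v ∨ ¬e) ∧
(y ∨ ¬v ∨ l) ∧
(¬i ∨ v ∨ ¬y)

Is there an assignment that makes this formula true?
Yes

Yes, the formula is satisfiable.

One satisfying assignment is: l=False, v=True, i=True, e=False, y=True

Verification: With this assignment, all 20 clauses evaluate to true.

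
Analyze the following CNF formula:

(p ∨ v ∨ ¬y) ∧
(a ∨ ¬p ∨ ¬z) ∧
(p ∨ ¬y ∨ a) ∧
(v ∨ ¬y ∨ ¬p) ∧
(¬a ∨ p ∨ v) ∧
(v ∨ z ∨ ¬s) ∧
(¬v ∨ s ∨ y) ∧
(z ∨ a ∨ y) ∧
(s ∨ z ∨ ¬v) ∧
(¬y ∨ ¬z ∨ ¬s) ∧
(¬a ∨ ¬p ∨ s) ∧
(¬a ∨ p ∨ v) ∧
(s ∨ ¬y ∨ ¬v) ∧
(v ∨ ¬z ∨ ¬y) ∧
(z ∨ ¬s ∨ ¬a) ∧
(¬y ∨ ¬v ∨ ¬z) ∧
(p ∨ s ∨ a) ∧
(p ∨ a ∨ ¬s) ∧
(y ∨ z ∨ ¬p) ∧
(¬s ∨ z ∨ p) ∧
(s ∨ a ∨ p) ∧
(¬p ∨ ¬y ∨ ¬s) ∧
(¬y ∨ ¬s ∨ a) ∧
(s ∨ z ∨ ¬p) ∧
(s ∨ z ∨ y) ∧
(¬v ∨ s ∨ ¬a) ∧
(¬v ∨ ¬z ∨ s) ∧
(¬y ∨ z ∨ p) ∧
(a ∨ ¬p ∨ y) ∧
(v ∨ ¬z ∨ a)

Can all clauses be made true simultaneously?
Yes

Yes, the formula is satisfiable.

One satisfying assignment is: v=False, p=True, z=True, a=True, y=False, s=True

Verification: With this assignment, all 30 clauses evaluate to true.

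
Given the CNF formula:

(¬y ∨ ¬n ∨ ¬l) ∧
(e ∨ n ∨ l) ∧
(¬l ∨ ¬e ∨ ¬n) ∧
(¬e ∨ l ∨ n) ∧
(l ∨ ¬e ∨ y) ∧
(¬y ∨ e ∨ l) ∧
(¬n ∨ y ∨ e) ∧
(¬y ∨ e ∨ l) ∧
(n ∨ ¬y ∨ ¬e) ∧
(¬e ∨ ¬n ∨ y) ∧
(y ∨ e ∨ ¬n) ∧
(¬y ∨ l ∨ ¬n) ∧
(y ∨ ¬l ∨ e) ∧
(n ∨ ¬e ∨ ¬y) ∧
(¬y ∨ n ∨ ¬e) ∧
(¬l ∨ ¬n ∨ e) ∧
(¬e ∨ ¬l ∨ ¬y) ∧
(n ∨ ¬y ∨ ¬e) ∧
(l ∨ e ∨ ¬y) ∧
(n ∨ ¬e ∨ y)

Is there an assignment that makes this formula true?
Yes

Yes, the formula is satisfiable.

One satisfying assignment is: y=True, l=True, e=False, n=False

Verification: With this assignment, all 20 clauses evaluate to true.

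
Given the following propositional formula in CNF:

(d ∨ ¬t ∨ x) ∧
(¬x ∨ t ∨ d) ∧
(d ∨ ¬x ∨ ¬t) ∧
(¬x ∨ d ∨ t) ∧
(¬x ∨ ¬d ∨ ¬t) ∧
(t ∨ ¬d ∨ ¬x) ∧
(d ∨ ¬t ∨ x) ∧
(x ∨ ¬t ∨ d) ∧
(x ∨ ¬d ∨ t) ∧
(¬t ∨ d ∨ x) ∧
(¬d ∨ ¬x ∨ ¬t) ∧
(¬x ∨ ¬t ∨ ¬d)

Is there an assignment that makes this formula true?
Yes

Yes, the formula is satisfiable.

One satisfying assignment is: t=False, x=False, d=False

Verification: With this assignment, all 12 clauses evaluate to true.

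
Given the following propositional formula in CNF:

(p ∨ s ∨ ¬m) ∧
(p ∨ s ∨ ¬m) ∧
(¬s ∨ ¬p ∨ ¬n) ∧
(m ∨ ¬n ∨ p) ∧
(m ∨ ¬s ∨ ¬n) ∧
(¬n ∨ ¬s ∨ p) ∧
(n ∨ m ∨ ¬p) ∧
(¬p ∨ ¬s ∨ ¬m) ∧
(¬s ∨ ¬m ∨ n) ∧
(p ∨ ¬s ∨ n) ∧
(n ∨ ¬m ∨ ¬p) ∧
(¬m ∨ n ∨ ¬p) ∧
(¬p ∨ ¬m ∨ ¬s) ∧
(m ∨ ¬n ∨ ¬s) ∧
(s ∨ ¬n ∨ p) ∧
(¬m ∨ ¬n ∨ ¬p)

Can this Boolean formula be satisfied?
Yes

Yes, the formula is satisfiable.

One satisfying assignment is: s=False, n=False, p=False, m=False

Verification: With this assignment, all 16 clauses evaluate to true.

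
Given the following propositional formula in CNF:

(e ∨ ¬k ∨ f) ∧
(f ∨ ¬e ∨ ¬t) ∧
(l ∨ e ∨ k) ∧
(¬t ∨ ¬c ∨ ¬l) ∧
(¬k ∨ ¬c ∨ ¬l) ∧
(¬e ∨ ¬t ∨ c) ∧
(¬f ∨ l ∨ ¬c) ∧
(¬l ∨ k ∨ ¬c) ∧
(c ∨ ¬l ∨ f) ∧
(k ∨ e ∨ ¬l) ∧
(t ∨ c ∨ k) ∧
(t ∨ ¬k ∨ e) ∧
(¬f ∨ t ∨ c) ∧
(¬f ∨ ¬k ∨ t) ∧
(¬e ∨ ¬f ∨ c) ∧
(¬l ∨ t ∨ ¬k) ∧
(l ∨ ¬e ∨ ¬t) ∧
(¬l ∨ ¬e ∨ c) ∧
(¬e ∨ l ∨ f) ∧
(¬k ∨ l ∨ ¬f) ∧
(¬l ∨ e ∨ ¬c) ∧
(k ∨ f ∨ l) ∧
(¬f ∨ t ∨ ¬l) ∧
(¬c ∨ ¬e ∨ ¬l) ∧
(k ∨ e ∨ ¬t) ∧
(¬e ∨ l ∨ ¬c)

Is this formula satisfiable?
Yes

Yes, the formula is satisfiable.

One satisfying assignment is: c=False, f=True, k=True, e=False, l=True, t=True

Verification: With this assignment, all 26 clauses evaluate to true.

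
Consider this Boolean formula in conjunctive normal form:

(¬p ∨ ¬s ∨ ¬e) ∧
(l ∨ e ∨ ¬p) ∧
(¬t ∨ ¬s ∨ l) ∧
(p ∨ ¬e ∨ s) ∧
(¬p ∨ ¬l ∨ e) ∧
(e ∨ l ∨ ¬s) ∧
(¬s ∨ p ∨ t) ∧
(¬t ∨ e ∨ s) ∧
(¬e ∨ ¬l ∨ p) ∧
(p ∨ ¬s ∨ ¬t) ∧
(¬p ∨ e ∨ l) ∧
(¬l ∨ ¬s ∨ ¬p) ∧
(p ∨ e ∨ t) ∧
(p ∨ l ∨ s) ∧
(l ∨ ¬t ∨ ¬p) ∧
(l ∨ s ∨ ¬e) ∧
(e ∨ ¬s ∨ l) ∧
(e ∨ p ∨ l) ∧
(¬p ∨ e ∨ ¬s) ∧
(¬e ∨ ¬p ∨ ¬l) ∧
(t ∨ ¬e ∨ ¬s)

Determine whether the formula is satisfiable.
No

No, the formula is not satisfiable.

No assignment of truth values to the variables can make all 21 clauses true simultaneously.

The formula is UNSAT (unsatisfiable).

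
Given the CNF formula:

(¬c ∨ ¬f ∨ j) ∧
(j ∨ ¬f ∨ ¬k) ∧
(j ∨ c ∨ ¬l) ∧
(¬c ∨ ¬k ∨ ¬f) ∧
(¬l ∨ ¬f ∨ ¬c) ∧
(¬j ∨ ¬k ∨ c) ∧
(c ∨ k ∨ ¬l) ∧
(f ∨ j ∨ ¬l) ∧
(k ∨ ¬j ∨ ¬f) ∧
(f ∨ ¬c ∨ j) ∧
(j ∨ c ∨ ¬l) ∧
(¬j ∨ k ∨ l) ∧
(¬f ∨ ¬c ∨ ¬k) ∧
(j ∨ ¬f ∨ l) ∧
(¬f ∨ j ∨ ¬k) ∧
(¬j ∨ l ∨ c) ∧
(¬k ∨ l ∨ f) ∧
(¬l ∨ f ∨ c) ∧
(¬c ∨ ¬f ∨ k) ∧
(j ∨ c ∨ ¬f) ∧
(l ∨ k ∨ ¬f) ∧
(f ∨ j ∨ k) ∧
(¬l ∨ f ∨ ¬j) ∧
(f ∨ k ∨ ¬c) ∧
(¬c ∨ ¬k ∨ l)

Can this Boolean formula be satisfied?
No

No, the formula is not satisfiable.

No assignment of truth values to the variables can make all 25 clauses true simultaneously.

The formula is UNSAT (unsatisfiable).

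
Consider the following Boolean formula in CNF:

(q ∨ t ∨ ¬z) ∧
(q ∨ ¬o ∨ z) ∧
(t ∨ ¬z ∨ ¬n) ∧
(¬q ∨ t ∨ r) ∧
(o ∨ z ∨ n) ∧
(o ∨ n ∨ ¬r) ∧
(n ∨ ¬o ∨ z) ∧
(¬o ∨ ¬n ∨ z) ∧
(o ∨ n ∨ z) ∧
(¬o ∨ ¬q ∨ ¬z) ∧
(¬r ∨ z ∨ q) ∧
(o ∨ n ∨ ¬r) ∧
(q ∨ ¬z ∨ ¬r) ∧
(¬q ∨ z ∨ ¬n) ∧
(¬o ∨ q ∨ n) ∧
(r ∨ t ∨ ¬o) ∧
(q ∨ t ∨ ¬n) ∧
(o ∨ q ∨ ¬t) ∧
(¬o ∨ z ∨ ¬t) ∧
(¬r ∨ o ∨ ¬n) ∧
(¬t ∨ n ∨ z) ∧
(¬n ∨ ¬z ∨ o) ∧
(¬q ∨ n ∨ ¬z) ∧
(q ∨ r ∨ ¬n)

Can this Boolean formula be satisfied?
No

No, the formula is not satisfiable.

No assignment of truth values to the variables can make all 24 clauses true simultaneously.

The formula is UNSAT (unsatisfiable).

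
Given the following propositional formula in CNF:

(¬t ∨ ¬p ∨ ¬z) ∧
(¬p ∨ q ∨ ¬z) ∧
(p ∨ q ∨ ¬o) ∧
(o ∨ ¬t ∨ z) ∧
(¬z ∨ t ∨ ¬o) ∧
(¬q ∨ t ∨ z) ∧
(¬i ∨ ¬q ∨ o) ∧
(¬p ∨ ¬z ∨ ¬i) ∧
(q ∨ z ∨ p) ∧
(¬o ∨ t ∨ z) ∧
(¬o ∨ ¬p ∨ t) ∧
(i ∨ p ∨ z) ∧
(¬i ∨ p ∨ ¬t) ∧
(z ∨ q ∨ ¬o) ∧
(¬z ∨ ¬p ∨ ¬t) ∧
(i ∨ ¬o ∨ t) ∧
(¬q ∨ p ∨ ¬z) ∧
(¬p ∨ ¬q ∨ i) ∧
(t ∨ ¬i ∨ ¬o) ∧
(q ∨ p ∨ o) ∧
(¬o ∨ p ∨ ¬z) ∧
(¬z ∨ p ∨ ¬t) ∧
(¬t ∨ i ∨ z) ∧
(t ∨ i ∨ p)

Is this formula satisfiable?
Yes

Yes, the formula is satisfiable.

One satisfying assignment is: o=False, q=False, p=True, z=False, i=False, t=False

Verification: With this assignment, all 24 clauses evaluate to true.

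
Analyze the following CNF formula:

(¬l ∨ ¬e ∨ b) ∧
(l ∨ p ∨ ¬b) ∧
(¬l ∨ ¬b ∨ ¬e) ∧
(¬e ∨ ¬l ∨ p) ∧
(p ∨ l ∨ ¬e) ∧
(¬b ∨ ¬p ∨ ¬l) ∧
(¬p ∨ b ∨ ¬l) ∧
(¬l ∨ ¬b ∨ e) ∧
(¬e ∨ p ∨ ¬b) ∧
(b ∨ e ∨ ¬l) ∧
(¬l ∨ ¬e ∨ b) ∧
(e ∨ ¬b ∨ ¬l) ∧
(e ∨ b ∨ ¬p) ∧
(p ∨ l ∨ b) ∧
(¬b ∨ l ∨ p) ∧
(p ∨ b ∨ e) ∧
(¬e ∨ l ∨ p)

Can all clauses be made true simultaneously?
Yes

Yes, the formula is satisfiable.

One satisfying assignment is: l=False, p=True, e=True, b=False

Verification: With this assignment, all 17 clauses evaluate to true.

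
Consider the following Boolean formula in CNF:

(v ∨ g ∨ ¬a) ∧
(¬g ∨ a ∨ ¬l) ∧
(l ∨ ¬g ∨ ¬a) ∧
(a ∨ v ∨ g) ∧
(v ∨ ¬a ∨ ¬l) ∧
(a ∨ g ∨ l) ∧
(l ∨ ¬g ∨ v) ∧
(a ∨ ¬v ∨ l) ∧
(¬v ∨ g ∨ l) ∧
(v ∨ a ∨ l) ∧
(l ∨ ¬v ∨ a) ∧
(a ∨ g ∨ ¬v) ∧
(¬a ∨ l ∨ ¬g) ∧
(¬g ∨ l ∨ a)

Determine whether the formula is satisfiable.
Yes

Yes, the formula is satisfiable.

One satisfying assignment is: a=True, l=True, v=True, g=False

Verification: With this assignment, all 14 clauses evaluate to true.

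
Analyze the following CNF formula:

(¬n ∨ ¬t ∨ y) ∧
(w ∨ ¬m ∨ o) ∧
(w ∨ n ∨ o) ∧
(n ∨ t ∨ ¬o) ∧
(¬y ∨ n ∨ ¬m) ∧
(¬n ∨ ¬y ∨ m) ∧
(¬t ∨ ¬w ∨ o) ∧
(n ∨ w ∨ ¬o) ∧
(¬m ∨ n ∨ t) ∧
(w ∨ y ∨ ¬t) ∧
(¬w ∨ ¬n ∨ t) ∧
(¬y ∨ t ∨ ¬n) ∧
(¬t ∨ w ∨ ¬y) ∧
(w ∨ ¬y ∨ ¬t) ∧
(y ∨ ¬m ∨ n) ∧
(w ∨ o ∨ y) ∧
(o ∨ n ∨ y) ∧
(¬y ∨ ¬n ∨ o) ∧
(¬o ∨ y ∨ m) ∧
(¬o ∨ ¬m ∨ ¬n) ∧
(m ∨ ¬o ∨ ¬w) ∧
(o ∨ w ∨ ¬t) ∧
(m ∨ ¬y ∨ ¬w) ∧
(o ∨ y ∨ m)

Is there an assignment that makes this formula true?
No

No, the formula is not satisfiable.

No assignment of truth values to the variables can make all 24 clauses true simultaneously.

The formula is UNSAT (unsatisfiable).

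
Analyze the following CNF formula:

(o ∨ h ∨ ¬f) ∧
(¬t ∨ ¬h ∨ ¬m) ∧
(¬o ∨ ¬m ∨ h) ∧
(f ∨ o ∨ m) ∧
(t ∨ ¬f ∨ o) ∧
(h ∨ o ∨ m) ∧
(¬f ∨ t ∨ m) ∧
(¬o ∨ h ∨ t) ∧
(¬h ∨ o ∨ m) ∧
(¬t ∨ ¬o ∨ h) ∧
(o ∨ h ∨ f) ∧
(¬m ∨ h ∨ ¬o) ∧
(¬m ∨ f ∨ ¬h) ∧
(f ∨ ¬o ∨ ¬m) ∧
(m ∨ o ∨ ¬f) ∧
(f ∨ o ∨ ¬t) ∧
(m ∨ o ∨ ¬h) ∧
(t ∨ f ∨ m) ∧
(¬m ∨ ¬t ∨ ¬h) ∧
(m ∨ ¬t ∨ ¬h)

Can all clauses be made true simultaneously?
Yes

Yes, the formula is satisfiable.

One satisfying assignment is: m=True, f=True, t=False, o=True, h=True

Verification: With this assignment, all 20 clauses evaluate to true.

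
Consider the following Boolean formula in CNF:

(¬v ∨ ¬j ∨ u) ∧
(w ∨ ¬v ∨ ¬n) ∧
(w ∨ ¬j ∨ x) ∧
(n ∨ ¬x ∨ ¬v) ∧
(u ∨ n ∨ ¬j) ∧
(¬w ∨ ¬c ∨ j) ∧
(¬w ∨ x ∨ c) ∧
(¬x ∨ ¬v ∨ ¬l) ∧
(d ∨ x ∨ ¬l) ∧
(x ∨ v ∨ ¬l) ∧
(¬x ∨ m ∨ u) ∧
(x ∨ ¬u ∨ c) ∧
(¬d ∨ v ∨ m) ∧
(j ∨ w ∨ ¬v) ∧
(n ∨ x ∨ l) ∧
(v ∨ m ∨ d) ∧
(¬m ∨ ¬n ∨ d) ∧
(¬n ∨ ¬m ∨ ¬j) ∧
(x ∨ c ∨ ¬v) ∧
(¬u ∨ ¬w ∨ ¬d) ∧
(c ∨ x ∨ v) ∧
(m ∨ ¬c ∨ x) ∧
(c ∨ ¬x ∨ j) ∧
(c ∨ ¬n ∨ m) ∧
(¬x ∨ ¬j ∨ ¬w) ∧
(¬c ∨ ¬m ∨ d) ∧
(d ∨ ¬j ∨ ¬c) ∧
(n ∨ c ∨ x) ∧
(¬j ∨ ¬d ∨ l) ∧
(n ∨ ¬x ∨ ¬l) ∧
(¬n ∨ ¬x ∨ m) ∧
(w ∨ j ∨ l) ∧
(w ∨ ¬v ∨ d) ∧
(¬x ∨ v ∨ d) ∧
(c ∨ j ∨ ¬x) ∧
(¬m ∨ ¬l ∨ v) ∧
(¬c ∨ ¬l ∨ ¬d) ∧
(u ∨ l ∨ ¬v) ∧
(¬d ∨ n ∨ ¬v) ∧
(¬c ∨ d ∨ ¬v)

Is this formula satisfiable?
No

No, the formula is not satisfiable.

No assignment of truth values to the variables can make all 40 clauses true simultaneously.

The formula is UNSAT (unsatisfiable).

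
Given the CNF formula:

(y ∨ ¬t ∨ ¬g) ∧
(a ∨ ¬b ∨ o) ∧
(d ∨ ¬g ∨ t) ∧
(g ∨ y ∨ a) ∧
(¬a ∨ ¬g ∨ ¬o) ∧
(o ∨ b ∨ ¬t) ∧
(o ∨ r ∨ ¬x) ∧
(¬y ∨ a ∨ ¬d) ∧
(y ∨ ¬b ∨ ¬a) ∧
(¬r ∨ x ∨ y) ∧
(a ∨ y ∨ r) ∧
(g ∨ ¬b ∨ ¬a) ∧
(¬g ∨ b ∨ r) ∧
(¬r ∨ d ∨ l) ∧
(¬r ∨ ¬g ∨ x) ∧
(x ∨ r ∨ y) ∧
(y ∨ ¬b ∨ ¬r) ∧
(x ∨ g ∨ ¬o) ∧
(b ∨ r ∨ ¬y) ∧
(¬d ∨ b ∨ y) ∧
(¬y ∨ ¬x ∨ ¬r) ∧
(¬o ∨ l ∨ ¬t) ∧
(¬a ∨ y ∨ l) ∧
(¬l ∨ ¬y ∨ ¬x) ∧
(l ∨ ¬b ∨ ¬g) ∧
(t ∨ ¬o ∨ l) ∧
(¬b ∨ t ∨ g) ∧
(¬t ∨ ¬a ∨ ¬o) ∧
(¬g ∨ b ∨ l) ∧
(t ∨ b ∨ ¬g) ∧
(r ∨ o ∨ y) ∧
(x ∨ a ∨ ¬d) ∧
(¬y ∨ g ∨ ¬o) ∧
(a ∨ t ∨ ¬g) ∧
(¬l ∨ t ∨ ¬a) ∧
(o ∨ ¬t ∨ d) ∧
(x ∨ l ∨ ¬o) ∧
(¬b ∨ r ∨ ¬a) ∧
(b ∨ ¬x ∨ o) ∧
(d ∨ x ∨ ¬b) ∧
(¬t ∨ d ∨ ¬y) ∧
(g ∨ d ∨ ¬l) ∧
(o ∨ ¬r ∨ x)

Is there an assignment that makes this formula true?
No

No, the formula is not satisfiable.

No assignment of truth values to the variables can make all 43 clauses true simultaneously.

The formula is UNSAT (unsatisfiable).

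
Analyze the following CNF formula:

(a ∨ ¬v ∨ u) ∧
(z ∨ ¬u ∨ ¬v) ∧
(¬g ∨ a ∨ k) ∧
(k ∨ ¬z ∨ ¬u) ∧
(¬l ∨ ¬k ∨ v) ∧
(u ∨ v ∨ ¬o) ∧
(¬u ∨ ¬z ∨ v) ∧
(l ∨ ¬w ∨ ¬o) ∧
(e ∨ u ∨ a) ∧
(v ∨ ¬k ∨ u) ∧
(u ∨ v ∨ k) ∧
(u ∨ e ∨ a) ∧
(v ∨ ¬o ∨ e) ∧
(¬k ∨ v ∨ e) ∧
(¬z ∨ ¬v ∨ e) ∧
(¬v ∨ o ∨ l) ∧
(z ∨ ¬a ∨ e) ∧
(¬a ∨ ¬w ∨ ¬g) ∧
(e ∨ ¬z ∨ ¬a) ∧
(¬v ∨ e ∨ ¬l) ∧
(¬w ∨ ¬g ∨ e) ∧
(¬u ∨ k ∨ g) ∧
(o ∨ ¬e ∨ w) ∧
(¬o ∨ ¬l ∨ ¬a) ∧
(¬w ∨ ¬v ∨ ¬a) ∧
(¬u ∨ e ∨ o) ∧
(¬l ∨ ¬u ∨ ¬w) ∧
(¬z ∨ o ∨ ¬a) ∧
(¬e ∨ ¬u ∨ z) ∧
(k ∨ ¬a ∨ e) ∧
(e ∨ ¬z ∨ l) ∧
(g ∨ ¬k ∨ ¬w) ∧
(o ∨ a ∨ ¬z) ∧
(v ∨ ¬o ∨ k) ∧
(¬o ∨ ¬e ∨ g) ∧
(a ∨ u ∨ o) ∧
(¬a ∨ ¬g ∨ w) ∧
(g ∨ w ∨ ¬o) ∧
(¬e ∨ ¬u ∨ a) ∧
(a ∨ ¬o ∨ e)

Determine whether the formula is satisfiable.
No

No, the formula is not satisfiable.

No assignment of truth values to the variables can make all 40 clauses true simultaneously.

The formula is UNSAT (unsatisfiable).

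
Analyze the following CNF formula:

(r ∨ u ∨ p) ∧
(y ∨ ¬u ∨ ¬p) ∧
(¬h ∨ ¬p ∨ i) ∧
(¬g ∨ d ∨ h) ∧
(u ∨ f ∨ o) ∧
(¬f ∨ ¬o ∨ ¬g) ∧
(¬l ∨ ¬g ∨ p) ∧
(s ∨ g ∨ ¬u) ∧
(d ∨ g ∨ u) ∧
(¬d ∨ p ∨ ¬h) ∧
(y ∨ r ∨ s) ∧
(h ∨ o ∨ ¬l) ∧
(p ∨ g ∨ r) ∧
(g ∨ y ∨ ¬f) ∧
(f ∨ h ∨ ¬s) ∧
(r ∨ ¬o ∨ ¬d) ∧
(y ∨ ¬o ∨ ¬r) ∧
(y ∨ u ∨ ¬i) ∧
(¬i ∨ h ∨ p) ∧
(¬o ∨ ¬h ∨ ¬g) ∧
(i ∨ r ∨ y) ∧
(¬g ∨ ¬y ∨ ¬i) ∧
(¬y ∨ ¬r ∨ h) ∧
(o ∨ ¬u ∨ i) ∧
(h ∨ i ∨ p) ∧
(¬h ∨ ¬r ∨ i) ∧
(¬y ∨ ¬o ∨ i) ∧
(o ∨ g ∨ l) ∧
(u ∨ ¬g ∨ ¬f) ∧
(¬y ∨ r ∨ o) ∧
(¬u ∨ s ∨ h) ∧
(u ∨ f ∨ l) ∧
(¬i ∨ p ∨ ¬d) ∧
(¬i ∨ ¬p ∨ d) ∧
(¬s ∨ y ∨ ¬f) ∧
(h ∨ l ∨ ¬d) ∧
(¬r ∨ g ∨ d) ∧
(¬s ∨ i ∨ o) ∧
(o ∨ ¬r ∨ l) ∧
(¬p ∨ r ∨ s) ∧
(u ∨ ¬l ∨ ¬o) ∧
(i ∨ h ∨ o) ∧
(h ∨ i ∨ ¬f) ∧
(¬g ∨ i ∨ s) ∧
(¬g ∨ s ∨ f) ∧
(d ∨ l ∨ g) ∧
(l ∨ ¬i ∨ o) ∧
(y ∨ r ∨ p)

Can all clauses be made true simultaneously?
Yes

Yes, the formula is satisfiable.

One satisfying assignment is: u=True, d=True, i=True, r=True, y=True, f=False, o=False, l=True, p=True, h=True, g=False, s=True

Verification: With this assignment, all 48 clauses evaluate to true.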